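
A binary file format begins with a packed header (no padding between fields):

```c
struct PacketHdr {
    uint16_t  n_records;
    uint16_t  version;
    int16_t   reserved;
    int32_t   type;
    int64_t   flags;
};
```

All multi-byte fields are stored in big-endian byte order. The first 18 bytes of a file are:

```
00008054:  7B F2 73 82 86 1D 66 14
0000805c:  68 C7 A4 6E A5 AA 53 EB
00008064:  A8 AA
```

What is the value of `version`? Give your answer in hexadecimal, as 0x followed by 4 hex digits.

`version` follows `n_records` (2 bytes), so it starts at byte offset 2 and occupies 2 bytes.
Bytes at offsets 2..3: 73 82.
Big-endian stores the most-significant byte at the lowest address.
The bytes are already most-significant first: 0x7382.

0x7382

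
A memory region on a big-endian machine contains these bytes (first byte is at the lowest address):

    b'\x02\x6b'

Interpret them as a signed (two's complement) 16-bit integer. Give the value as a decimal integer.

619

In big-endian order the high byte comes first in memory.
The bytes are already most-significant first: 0x026B.
0x026B = 619.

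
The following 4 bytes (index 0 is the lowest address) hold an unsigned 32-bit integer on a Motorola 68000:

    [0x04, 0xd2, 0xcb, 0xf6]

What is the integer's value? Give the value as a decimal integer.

Big-endian stores the most-significant byte at the lowest address.
The bytes are already most-significant first: 0x04D2CBF6.
0x04D2CBF6 = 80923638.

80923638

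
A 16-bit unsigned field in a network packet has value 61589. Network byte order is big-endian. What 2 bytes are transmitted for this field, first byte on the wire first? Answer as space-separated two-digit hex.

F0 95

61589 in hexadecimal, padded to 16 bits, is 0xF095.
Split into bytes (most-significant first): F0 95.
Big-endian: lowest address holds the most-significant byte.
So the memory order matches the most-significant-first order: F0 95.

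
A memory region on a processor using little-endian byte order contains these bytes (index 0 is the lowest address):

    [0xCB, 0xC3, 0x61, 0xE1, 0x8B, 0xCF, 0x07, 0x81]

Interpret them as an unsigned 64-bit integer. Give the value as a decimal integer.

9297628155418362827

In little-endian order the low byte comes first in memory.
Reassemble most-significant byte first: 81 07 CF 8B E1 61 C3 CB → 0x8107CF8BE161C3CB.
0x8107CF8BE161C3CB = 9297628155418362827.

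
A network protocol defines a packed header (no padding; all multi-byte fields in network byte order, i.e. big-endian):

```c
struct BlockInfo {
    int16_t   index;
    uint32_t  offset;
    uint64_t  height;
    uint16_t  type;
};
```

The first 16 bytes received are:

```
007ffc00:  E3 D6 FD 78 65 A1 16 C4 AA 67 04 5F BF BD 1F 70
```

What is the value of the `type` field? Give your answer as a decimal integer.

`type` follows `index` (2 B), `offset` (4 B), `height` (8 B), so it starts at offset 2 + 4 + 8 = 14 and occupies 2 bytes.
Bytes at offsets 14..15: 1F 70.
Big-endian stores the most-significant byte at the lowest address.
The bytes are already most-significant first: 0x1F70.
0x1F70 = 8048.

8048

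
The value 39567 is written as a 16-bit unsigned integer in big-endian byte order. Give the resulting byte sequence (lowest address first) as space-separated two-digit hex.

9A 8F

39567 in hexadecimal, padded to 16 bits, is 0x9A8F.
Split into bytes (most-significant first): 9A 8F.
Big-endian stores the most-significant byte at the lowest address.
So the memory order matches the most-significant-first order: 9A 8F.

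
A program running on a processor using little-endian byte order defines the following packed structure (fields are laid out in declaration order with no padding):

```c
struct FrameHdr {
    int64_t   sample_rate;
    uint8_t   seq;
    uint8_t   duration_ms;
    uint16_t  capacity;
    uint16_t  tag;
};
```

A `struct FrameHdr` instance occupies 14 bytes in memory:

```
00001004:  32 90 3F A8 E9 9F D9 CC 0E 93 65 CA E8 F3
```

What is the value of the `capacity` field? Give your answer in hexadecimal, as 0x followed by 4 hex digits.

0xCA65

`capacity` follows `sample_rate` (8 B), `seq` (1 B), `duration_ms` (1 B), so it starts at offset 8 + 1 + 1 = 10 and occupies 2 bytes.
Bytes at offsets 10..11: 65 CA.
Little-endian: lowest address holds the least-significant byte.
Reassemble most-significant byte first: CA 65 → 0xCA65.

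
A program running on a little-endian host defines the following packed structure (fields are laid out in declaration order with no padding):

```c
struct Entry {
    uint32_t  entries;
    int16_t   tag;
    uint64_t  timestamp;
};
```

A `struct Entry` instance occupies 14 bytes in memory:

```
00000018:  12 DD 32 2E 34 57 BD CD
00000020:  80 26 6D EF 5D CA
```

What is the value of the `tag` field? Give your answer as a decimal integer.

22324

`tag` follows `entries` (4 bytes), so it starts at byte offset 4 and occupies 2 bytes.
Bytes at offsets 4..5: 34 57.
Little-endian: lowest address holds the least-significant byte.
Reassemble most-significant byte first: 57 34 → 0x5734.
0x5734 = 22324.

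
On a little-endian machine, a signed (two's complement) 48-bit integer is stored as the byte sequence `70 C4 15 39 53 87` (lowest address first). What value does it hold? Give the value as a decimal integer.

In little-endian order the low byte comes first in memory.
Reassemble most-significant byte first: 87 53 39 15 C4 70 → 0x87533915C470.
Top bit is set, so as a signed 48-bit value this is 0x87533915C470 − 2^48 = -132683466947472.

-132683466947472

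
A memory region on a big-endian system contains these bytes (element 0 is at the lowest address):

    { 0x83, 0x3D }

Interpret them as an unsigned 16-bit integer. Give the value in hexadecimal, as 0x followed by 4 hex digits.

Big-endian stores the most-significant byte at the lowest address.
The bytes are already most-significant first: 0x833D.

0x833D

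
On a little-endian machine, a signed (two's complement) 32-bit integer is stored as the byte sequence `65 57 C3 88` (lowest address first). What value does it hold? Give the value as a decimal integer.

-2000464027

Little-endian: lowest address holds the least-significant byte.
Reassemble most-significant byte first: 88 C3 57 65 → 0x88C35765.
Top bit is set, so as a signed 32-bit value this is 0x88C35765 − 2^32 = -2000464027.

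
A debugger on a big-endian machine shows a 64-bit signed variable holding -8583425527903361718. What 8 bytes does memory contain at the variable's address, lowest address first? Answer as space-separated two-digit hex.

Two's complement of -8583425527903361718 in 64 bits: 8583425527903361718 = 0x771E740A6AB31AB6; invert → 0x88E18BF5954CE549; add 1 → 0x88E18BF5954CE54A.
Split into bytes (most-significant first): 88 E1 8B F5 95 4C E5 4A.
Big-endian stores the most-significant byte at the lowest address.
So the memory order matches the most-significant-first order: 88 E1 8B F5 95 4C E5 4A.

88 E1 8B F5 95 4C E5 4A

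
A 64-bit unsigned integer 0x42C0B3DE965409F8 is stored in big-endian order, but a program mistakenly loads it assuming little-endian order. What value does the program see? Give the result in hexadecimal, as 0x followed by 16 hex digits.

0xF8095496DEB3C042

Stored big-endian, the bytes at ascending addresses are 42 C0 B3 DE 96 54 09 F8.
Read back as little-endian, the first byte is least significant, giving 0xF8095496DEB3C042.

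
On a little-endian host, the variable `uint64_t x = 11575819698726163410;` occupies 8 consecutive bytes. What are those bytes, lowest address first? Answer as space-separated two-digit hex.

D2 D3 8A 46 AF 92 A5 A0

11575819698726163410 in hexadecimal, padded to 64 bits, is 0xA0A592AF468AD3D2.
Split into bytes (most-significant first): A0 A5 92 AF 46 8A D3 D2.
Little-endian: lowest address holds the least-significant byte.
So at ascending addresses the bytes are D2 D3 8A 46 AF 92 A5 A0.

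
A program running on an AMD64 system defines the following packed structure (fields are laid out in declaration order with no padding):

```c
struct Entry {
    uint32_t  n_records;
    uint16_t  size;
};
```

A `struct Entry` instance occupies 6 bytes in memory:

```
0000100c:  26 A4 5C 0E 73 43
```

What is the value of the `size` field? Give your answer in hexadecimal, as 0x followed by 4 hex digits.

0x4373

`size` follows `n_records` (4 bytes), so it starts at byte offset 4 and occupies 2 bytes.
Bytes at offsets 4..5: 73 43.
In little-endian order the low byte comes first in memory.
Reassemble most-significant byte first: 43 73 → 0x4373.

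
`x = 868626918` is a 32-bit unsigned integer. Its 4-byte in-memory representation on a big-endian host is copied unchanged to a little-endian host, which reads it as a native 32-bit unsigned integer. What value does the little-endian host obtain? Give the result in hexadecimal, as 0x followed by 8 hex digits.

0xE631C633

868626918 in 32-bit hexadecimal is 0x33C631E6.
Stored big-endian, the bytes at ascending addresses are 33 C6 31 E6.
Read back as little-endian, the first byte is least significant, giving 0xE631C633.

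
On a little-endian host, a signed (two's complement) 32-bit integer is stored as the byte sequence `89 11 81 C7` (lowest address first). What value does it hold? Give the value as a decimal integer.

Little-endian: lowest address holds the least-significant byte.
Reassemble most-significant byte first: C7 81 11 89 → 0xC7811189.
Top bit is set, so as a signed 32-bit value this is 0xC7811189 − 2^32 = -947842679.

-947842679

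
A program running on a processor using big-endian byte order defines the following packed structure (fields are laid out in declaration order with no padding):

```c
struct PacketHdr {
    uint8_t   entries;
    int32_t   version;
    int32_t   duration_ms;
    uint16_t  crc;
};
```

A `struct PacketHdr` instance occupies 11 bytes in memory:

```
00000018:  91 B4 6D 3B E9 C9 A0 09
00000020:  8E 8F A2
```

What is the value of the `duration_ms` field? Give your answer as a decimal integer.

`duration_ms` follows `entries` (1 B), `version` (4 B), so it starts at offset 1 + 4 = 5 and occupies 4 bytes.
Bytes at offsets 5..8: C9 A0 09 8E.
Big-endian: lowest address holds the most-significant byte.
The bytes are already most-significant first: 0xC9A0098E.
Top bit is set, so as a signed 32-bit value this is 0xC9A0098E − 2^32 = -912258674.

-912258674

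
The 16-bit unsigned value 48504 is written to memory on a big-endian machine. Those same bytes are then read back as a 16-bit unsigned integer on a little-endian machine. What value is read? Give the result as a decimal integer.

30909

48504 in 16-bit hexadecimal is 0xBD78.
Stored big-endian, the bytes at ascending addresses are BD 78.
Read back as little-endian, the first byte is least significant, giving 0x78BD.
0x78BD = 30909.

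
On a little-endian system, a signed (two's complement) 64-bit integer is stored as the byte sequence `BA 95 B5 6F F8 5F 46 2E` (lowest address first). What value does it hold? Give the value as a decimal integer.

In little-endian order the low byte comes first in memory.
Reassemble most-significant byte first: 2E 46 5F F8 6F B5 95 BA → 0x2E465FF86FB595BA.
0x2E465FF86FB595BA = 3334458094745130426.

3334458094745130426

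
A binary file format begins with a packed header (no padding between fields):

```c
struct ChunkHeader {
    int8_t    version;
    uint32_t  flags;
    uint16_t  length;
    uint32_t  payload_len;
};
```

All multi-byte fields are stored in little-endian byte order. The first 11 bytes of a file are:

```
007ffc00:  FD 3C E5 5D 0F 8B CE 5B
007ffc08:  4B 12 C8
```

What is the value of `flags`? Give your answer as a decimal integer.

`flags` follows `version` (1 byte), so it starts at byte offset 1 and occupies 4 bytes.
Bytes at offsets 1..4: 3C E5 5D 0F.
Little-endian stores the least-significant byte at the lowest address.
Reassemble most-significant byte first: 0F 5D E5 3C → 0x0F5DE53C.
0x0F5DE53C = 257811772.

257811772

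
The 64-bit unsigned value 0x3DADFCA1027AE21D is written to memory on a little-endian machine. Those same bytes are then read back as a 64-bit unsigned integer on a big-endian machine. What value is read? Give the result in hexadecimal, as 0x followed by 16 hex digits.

0x1DE27A02A1FCAD3D

Stored little-endian, the bytes at ascending addresses are 1D E2 7A 02 A1 FC AD 3D.
Read back as big-endian, the last byte is least significant, giving 0x1DE27A02A1FCAD3D.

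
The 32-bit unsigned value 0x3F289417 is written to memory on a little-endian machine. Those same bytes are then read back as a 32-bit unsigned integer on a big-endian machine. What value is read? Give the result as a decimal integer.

Stored little-endian, the bytes at ascending addresses are 17 94 28 3F.
Read back as big-endian, the last byte is least significant, giving 0x1794283F.
0x1794283F = 395585599.

395585599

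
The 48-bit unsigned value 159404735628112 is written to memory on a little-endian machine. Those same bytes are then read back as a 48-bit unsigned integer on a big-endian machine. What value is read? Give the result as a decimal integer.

88526327577232

159404735628112 in 48-bit hexadecimal is 0x90FA4EA48350.
Stored little-endian, the bytes at ascending addresses are 50 83 A4 4E FA 90.
Read back as big-endian, the last byte is least significant, giving 0x5083A44EFA90.
0x5083A44EFA90 = 88526327577232.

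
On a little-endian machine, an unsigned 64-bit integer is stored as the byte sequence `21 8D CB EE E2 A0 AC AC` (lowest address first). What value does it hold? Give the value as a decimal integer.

In little-endian order the low byte comes first in memory.
Reassemble most-significant byte first: AC AC A0 E2 EE CB 8D 21 → 0xACACA0E2EECB8D21.
0xACACA0E2EECB8D21 = 12442496767047208225.

12442496767047208225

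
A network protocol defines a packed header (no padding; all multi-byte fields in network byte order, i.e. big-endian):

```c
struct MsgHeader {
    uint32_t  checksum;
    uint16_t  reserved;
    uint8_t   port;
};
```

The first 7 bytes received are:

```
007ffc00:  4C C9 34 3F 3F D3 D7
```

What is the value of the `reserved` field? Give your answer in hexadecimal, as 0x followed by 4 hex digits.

`reserved` follows `checksum` (4 bytes), so it starts at byte offset 4 and occupies 2 bytes.
Bytes at offsets 4..5: 3F D3.
Big-endian stores the most-significant byte at the lowest address.
The bytes are already most-significant first: 0x3FD3.

0x3FD3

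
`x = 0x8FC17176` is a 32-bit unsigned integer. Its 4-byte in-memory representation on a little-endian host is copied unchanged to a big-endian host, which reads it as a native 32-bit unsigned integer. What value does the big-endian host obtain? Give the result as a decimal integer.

Stored little-endian, the bytes at ascending addresses are 76 71 C1 8F.
Read back as big-endian, the last byte is least significant, giving 0x7671C18F.
0x7671C18F = 1987166607.

1987166607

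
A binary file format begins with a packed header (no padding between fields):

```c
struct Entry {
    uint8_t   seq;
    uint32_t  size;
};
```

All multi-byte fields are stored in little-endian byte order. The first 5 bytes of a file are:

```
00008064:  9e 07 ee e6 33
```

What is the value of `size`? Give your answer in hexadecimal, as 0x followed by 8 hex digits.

0x33E6EE07

`size` follows `seq` (1 byte), so it starts at byte offset 1 and occupies 4 bytes.
Bytes at offsets 1..4: 07 EE E6 33.
Little-endian: lowest address holds the least-significant byte.
Reassemble most-significant byte first: 33 E6 EE 07 → 0x33E6EE07.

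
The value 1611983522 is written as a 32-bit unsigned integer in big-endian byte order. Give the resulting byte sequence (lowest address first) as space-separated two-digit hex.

1611983522 in hexadecimal, padded to 32 bits, is 0x6014EAA2.
Split into bytes (most-significant first): 60 14 EA A2.
Big-endian stores the most-significant byte at the lowest address.
So the memory order matches the most-significant-first order: 60 14 EA A2.

60 14 EA A2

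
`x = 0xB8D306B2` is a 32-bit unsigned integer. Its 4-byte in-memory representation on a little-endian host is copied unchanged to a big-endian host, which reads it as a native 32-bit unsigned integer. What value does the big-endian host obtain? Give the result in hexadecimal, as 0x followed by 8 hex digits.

0xB206D3B8

Stored little-endian, the bytes at ascending addresses are B2 06 D3 B8.
Read back as big-endian, the last byte is least significant, giving 0xB206D3B8.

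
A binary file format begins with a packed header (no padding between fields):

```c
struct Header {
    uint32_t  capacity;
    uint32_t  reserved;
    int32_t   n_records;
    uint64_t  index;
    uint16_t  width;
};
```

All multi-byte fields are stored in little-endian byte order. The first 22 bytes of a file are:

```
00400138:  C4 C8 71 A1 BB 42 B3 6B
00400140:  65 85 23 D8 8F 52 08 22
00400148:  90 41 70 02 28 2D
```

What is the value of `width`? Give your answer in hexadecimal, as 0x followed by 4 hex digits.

`width` follows `capacity` (4 B), `reserved` (4 B), `n_records` (4 B), `index` (8 B), so it starts at offset 4 + 4 + 4 + 8 = 20 and occupies 2 bytes.
Bytes at offsets 20..21: 28 2D.
Little-endian: lowest address holds the least-significant byte.
Reassemble most-significant byte first: 2D 28 → 0x2D28.

0x2D28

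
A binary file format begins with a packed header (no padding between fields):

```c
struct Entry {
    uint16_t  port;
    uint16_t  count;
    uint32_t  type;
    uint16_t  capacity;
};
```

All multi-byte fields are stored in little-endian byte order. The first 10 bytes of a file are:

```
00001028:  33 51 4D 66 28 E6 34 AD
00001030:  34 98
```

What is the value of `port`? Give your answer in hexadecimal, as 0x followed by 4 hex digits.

`port` is the first field, at byte offset 0, occupying 2 bytes.
Bytes at offsets 0..1: 33 51.
In little-endian order the low byte comes first in memory.
Reassemble most-significant byte first: 51 33 → 0x5133.

0x5133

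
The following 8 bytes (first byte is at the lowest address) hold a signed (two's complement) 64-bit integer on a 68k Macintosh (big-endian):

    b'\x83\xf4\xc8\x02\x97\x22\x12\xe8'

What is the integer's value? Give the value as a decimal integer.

-8938299446972509464

Big-endian: lowest address holds the most-significant byte.
The bytes are already most-significant first: 0x83F4C802972212E8.
Top bit is set, so as a signed 64-bit value this is 0x83F4C802972212E8 − 2^64 = -8938299446972509464.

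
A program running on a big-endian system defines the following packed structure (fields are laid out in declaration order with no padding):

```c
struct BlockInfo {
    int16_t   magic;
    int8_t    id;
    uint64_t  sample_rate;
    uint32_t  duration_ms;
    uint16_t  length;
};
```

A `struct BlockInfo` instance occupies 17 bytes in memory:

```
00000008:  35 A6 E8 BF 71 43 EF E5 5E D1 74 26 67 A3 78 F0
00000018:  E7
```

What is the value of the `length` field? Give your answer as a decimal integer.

61671

`length` follows `magic` (2 B), `id` (1 B), `sample_rate` (8 B), `duration_ms` (4 B), so it starts at offset 2 + 1 + 8 + 4 = 15 and occupies 2 bytes.
Bytes at offsets 15..16: F0 E7.
Big-endian: lowest address holds the most-significant byte.
The bytes are already most-significant first: 0xF0E7.
0xF0E7 = 61671.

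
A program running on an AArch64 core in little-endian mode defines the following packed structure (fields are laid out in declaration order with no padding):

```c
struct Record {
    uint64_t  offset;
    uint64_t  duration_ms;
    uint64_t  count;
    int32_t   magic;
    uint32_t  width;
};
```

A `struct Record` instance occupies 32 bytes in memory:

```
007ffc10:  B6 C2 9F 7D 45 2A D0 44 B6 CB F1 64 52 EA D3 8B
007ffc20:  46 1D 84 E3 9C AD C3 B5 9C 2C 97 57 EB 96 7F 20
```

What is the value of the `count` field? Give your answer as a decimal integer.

`count` follows `offset` (8 B), `duration_ms` (8 B), so it starts at offset 8 + 8 = 16 and occupies 8 bytes.
Bytes at offsets 16..23: 46 1D 84 E3 9C AD C3 B5.
Little-endian: lowest address holds the least-significant byte.
Reassemble most-significant byte first: B5 C3 AD 9C E3 84 1D 46 → 0xB5C3AD9CE3841D46.
0xB5C3AD9CE3841D46 = 13097503030667124038.

13097503030667124038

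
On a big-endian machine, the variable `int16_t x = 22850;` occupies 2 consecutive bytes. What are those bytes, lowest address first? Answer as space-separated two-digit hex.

59 42

22850 in hexadecimal, padded to 16 bits, is 0x5942.
Split into bytes (most-significant first): 59 42.
Big-endian: lowest address holds the most-significant byte.
So the memory order matches the most-significant-first order: 59 42.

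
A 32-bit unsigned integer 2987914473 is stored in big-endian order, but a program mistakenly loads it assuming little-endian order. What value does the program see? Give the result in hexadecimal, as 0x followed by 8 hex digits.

0xE9F417B2

2987914473 in 32-bit hexadecimal is 0xB217F4E9.
Stored big-endian, the bytes at ascending addresses are B2 17 F4 E9.
Read back as little-endian, the first byte is least significant, giving 0xE9F417B2.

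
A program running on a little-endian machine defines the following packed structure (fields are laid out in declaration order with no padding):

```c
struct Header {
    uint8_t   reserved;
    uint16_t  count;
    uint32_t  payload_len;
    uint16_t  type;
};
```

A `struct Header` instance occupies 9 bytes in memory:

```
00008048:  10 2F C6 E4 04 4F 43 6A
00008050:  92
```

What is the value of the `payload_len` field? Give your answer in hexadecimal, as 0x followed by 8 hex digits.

0x434F04E4

`payload_len` follows `reserved` (1 B), `count` (2 B), so it starts at offset 1 + 2 = 3 and occupies 4 bytes.
Bytes at offsets 3..6: E4 04 4F 43.
Little-endian: lowest address holds the least-significant byte.
Reassemble most-significant byte first: 43 4F 04 E4 → 0x434F04E4.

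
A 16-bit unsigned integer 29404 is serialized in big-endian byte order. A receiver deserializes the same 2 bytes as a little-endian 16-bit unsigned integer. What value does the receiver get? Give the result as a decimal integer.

56434

29404 in 16-bit hexadecimal is 0x72DC.
Stored big-endian, the bytes at ascending addresses are 72 DC.
Read back as little-endian, the first byte is least significant, giving 0xDC72.
0xDC72 = 56434.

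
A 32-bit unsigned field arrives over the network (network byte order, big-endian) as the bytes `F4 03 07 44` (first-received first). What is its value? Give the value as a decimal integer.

Big-endian stores the most-significant byte at the lowest address.
The bytes are already most-significant first: 0xF4030744.
0xF4030744 = 4093839172.

4093839172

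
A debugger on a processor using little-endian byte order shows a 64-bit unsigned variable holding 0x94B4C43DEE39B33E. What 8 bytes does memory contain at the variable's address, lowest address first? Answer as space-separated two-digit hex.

Split into bytes (most-significant first): 94 B4 C4 3D EE 39 B3 3E.
In little-endian order the low byte comes first in memory.
So at ascending addresses the bytes are 3E B3 39 EE 3D C4 B4 94.

3E B3 39 EE 3D C4 B4 94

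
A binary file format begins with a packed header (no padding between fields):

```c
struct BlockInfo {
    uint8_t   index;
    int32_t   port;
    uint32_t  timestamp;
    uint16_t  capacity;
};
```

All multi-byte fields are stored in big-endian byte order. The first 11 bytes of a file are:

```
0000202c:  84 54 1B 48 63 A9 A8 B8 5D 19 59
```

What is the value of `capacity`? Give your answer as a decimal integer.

`capacity` follows `index` (1 B), `port` (4 B), `timestamp` (4 B), so it starts at offset 1 + 4 + 4 = 9 and occupies 2 bytes.
Bytes at offsets 9..10: 19 59.
Big-endian: lowest address holds the most-significant byte.
The bytes are already most-significant first: 0x1959.
0x1959 = 6489.

6489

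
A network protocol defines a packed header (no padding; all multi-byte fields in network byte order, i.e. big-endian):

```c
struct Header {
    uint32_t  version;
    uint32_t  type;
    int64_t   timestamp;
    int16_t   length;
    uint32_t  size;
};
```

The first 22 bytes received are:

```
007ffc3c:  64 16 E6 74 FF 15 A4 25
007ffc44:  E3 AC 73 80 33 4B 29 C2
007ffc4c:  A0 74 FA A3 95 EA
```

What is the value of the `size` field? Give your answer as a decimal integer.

4205024746

`size` follows `version` (4 B), `type` (4 B), `timestamp` (8 B), `length` (2 B), so it starts at offset 4 + 4 + 8 + 2 = 18 and occupies 4 bytes.
Bytes at offsets 18..21: FA A3 95 EA.
Big-endian stores the most-significant byte at the lowest address.
The bytes are already most-significant first: 0xFAA395EA.
0xFAA395EA = 4205024746.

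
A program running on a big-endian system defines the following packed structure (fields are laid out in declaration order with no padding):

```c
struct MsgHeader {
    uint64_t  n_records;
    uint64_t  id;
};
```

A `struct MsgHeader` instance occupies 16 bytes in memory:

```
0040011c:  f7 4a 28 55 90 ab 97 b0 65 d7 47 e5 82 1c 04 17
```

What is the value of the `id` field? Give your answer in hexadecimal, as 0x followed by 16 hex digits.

`id` follows `n_records` (8 bytes), so it starts at byte offset 8 and occupies 8 bytes.
Bytes at offsets 8..15: 65 D7 47 E5 82 1C 04 17.
In big-endian order the high byte comes first in memory.
The bytes are already most-significant first: 0x65D747E5821C0417.

0x65D747E5821C0417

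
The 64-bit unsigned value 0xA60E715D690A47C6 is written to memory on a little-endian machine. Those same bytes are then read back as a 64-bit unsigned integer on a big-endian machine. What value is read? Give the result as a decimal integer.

Stored little-endian, the bytes at ascending addresses are C6 47 0A 69 5D 71 0E A6.
Read back as big-endian, the last byte is least significant, giving 0xC6470A695D710EA6.
0xC6470A695D710EA6 = 14287399790511722150.

14287399790511722150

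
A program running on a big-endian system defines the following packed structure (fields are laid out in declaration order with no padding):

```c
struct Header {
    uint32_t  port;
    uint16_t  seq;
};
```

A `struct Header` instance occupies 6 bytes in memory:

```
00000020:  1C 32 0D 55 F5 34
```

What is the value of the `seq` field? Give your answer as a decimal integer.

`seq` follows `port` (4 bytes), so it starts at byte offset 4 and occupies 2 bytes.
Bytes at offsets 4..5: F5 34.
Big-endian: lowest address holds the most-significant byte.
The bytes are already most-significant first: 0xF534.
0xF534 = 62772.

62772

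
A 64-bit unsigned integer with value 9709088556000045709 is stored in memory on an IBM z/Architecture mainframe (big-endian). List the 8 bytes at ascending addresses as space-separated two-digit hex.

9709088556000045709 in hexadecimal, padded to 64 bits, is 0x86BD9C99C9316A8D.
Split into bytes (most-significant first): 86 BD 9C 99 C9 31 6A 8D.
Big-endian: lowest address holds the most-significant byte.
So the memory order matches the most-significant-first order: 86 BD 9C 99 C9 31 6A 8D.

86 BD 9C 99 C9 31 6A 8D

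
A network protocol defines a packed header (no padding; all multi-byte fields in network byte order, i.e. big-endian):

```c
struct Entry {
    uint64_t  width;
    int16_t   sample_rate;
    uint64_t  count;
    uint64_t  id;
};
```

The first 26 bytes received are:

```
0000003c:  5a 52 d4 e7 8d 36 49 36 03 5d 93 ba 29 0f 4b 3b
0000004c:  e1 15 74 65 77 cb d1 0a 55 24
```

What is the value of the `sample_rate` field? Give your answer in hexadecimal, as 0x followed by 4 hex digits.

`sample_rate` follows `width` (8 bytes), so it starts at byte offset 8 and occupies 2 bytes.
Bytes at offsets 8..9: 03 5D.
Big-endian: lowest address holds the most-significant byte.
The bytes are already most-significant first: 0x035D.

0x035D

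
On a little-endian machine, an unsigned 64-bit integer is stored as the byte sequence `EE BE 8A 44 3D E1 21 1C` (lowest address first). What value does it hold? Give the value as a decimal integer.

Little-endian stores the least-significant byte at the lowest address.
Reassemble most-significant byte first: 1C 21 E1 3D 44 8A BE EE → 0x1C21E13D448ABEEE.
0x1C21E13D448ABEEE = 2027148960552632046.

2027148960552632046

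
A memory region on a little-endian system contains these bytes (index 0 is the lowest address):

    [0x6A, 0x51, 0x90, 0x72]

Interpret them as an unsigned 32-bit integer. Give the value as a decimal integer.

Little-endian stores the least-significant byte at the lowest address.
Reassemble most-significant byte first: 72 90 51 6A → 0x7290516A.
0x7290516A = 1922060650.

1922060650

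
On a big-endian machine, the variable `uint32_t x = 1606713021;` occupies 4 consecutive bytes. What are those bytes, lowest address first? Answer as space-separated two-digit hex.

5F C4 7E BD

1606713021 in hexadecimal, padded to 32 bits, is 0x5FC47EBD.
Split into bytes (most-significant first): 5F C4 7E BD.
In big-endian order the high byte comes first in memory.
So the memory order matches the most-significant-first order: 5F C4 7E BD.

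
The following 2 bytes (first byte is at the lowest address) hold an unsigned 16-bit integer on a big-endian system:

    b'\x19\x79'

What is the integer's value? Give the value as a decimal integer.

6521

Big-endian stores the most-significant byte at the lowest address.
The bytes are already most-significant first: 0x1979.
0x1979 = 6521.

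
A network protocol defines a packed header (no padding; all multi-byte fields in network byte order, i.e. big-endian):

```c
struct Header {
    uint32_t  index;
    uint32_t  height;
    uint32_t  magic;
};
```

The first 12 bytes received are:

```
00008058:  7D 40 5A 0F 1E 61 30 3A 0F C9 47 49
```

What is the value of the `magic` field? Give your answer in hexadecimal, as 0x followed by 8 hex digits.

`magic` follows `index` (4 B), `height` (4 B), so it starts at offset 4 + 4 = 8 and occupies 4 bytes.
Bytes at offsets 8..11: 0F C9 47 49.
In big-endian order the high byte comes first in memory.
The bytes are already most-significant first: 0x0FC94749.

0x0FC94749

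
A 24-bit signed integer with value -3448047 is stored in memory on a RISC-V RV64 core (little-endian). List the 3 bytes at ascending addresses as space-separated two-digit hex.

11 63 CB

Two's complement of -3448047 in 24 bits: 3448047 = 0x349CEF; invert → 0xCB6310; add 1 → 0xCB6311.
Split into bytes (most-significant first): CB 63 11.
Little-endian stores the least-significant byte at the lowest address.
So at ascending addresses the bytes are 11 63 CB.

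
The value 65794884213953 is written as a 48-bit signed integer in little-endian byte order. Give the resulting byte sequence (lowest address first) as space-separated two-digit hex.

65794884213953 in hexadecimal, padded to 48 bits, is 0x3BD710B39CC1.
Split into bytes (most-significant first): 3B D7 10 B3 9C C1.
Little-endian stores the least-significant byte at the lowest address.
So at ascending addresses the bytes are C1 9C B3 10 D7 3B.

C1 9C B3 10 D7 3B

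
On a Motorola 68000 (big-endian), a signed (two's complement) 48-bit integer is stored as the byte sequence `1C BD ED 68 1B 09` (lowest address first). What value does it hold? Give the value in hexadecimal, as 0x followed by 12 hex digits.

Big-endian: lowest address holds the most-significant byte.
The bytes are already most-significant first: 0x1CBDED681B09.

0x1CBDED681B09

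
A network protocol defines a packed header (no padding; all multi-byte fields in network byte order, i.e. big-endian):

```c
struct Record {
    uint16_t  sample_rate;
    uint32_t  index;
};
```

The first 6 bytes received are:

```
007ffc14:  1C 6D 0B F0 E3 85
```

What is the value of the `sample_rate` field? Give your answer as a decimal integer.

7277

`sample_rate` is the first field, at byte offset 0, occupying 2 bytes.
Bytes at offsets 0..1: 1C 6D.
Big-endian: lowest address holds the most-significant byte.
The bytes are already most-significant first: 0x1C6D.
0x1C6D = 7277.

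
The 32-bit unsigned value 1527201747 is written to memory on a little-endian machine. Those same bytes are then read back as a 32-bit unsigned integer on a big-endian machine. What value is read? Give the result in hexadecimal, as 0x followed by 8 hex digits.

1527201747 in 32-bit hexadecimal is 0x5B073FD3.
Stored little-endian, the bytes at ascending addresses are D3 3F 07 5B.
Read back as big-endian, the last byte is least significant, giving 0xD33F075B.

0xD33F075B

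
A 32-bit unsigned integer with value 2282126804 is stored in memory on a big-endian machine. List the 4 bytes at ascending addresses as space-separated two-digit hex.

88 06 7D D4

2282126804 in hexadecimal, padded to 32 bits, is 0x88067DD4.
Split into bytes (most-significant first): 88 06 7D D4.
Big-endian: lowest address holds the most-significant byte.
So the memory order matches the most-significant-first order: 88 06 7D D4.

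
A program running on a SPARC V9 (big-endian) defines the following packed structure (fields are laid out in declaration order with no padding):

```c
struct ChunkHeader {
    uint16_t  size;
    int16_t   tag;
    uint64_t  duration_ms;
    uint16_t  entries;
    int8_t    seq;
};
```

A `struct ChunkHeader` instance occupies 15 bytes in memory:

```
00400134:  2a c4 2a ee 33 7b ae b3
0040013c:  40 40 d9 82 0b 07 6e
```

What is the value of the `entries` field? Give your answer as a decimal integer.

`entries` follows `size` (2 B), `tag` (2 B), `duration_ms` (8 B), so it starts at offset 2 + 2 + 8 = 12 and occupies 2 bytes.
Bytes at offsets 12..13: 0B 07.
In big-endian order the high byte comes first in memory.
The bytes are already most-significant first: 0x0B07.
0x0B07 = 2823.

2823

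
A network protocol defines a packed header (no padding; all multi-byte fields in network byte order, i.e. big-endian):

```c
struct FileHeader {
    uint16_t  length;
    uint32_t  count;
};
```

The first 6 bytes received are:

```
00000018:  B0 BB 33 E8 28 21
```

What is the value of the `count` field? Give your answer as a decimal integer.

870852641

`count` follows `length` (2 bytes), so it starts at byte offset 2 and occupies 4 bytes.
Bytes at offsets 2..5: 33 E8 28 21.
Big-endian: lowest address holds the most-significant byte.
The bytes are already most-significant first: 0x33E82821.
0x33E82821 = 870852641.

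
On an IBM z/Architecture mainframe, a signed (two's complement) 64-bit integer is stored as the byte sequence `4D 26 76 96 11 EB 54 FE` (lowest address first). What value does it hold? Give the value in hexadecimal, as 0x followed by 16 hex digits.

Big-endian stores the most-significant byte at the lowest address.
The bytes are already most-significant first: 0x4D26769611EB54FE.

0x4D26769611EB54FE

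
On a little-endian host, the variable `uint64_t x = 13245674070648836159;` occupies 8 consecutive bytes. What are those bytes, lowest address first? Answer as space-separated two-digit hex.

3F 50 A0 7F 63 16 D2 B7

13245674070648836159 in hexadecimal, padded to 64 bits, is 0xB7D216637FA0503F.
Split into bytes (most-significant first): B7 D2 16 63 7F A0 50 3F.
Little-endian: lowest address holds the least-significant byte.
So at ascending addresses the bytes are 3F 50 A0 7F 63 16 D2 B7.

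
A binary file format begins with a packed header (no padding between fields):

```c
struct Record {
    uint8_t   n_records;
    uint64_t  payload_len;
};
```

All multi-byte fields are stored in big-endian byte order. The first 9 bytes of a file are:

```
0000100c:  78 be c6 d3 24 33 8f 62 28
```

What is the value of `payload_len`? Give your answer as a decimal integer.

13746907065032335912

`payload_len` follows `n_records` (1 byte), so it starts at byte offset 1 and occupies 8 bytes.
Bytes at offsets 1..8: BE C6 D3 24 33 8F 62 28.
In big-endian order the high byte comes first in memory.
The bytes are already most-significant first: 0xBEC6D324338F6228.
0xBEC6D324338F6228 = 13746907065032335912.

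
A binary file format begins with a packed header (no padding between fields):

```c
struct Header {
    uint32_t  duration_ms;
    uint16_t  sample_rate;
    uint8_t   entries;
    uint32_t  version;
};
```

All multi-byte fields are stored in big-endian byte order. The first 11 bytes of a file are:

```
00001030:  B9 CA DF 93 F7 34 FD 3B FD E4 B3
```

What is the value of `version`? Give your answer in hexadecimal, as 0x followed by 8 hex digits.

0x3BFDE4B3

`version` follows `duration_ms` (4 B), `sample_rate` (2 B), `entries` (1 B), so it starts at offset 4 + 2 + 1 = 7 and occupies 4 bytes.
Bytes at offsets 7..10: 3B FD E4 B3.
Big-endian stores the most-significant byte at the lowest address.
The bytes are already most-significant first: 0x3BFDE4B3.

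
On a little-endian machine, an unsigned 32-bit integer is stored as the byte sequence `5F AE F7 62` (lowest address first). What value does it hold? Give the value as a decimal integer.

1660399199

Little-endian: lowest address holds the least-significant byte.
Reassemble most-significant byte first: 62 F7 AE 5F → 0x62F7AE5F.
0x62F7AE5F = 1660399199.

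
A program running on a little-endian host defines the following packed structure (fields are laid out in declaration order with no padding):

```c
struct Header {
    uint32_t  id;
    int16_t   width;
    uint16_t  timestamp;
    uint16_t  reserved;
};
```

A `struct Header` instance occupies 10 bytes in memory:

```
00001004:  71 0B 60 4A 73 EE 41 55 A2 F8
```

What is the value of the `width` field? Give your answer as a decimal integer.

`width` follows `id` (4 bytes), so it starts at byte offset 4 and occupies 2 bytes.
Bytes at offsets 4..5: 73 EE.
In little-endian order the low byte comes first in memory.
Reassemble most-significant byte first: EE 73 → 0xEE73.
Top bit is set, so as a signed 16-bit value this is 0xEE73 − 2^16 = -4493.

-4493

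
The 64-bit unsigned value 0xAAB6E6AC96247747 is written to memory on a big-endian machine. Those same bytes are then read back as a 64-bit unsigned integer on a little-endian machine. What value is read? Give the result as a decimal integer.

Stored big-endian, the bytes at ascending addresses are AA B6 E6 AC 96 24 77 47.
Read back as little-endian, the first byte is least significant, giving 0x47772496ACE6B6AA.
0x47772496ACE6B6AA = 5149624928485947050.

5149624928485947050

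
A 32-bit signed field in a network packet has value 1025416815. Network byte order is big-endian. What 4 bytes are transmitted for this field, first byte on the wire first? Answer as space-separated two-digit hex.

1025416815 in hexadecimal, padded to 32 bits, is 0x3D1E9E6F.
Split into bytes (most-significant first): 3D 1E 9E 6F.
In big-endian order the high byte comes first in memory.
So the memory order matches the most-significant-first order: 3D 1E 9E 6F.

3D 1E 9E 6F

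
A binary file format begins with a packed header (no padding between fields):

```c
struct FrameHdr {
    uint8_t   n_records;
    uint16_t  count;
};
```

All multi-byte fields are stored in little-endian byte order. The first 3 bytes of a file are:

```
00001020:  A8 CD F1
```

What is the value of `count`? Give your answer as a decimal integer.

61901

`count` follows `n_records` (1 byte), so it starts at byte offset 1 and occupies 2 bytes.
Bytes at offsets 1..2: CD F1.
In little-endian order the low byte comes first in memory.
Reassemble most-significant byte first: F1 CD → 0xF1CD.
0xF1CD = 61901.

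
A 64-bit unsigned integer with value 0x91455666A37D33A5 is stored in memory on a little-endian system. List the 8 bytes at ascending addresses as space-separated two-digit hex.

Split into bytes (most-significant first): 91 45 56 66 A3 7D 33 A5.
Little-endian stores the least-significant byte at the lowest address.
So at ascending addresses the bytes are A5 33 7D A3 66 56 45 91.

A5 33 7D A3 66 56 45 91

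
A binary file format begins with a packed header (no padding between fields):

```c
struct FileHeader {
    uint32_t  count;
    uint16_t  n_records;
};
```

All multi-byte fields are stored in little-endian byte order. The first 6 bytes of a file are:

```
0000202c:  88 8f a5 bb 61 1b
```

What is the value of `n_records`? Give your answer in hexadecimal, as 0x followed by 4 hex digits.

`n_records` follows `count` (4 bytes), so it starts at byte offset 4 and occupies 2 bytes.
Bytes at offsets 4..5: 61 1B.
Little-endian stores the least-significant byte at the lowest address.
Reassemble most-significant byte first: 1B 61 → 0x1B61.

0x1B61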